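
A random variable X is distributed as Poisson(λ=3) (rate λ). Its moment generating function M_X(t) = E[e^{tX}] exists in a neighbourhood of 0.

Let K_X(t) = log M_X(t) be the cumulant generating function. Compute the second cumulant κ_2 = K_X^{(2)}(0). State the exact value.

κ_2 = K^(2)(0) = 3

M_X(t) = e^(3*e^(t) - 3)
K_X(t) = log M_X(t) = 3*e^(t) - 3
K^(2)(t) = 3*e^(t)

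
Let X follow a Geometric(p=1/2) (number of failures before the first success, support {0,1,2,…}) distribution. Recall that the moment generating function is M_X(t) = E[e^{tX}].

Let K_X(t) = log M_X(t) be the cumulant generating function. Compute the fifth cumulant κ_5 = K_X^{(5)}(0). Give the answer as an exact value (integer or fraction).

M_X(t) = 1/(2*(1 - e^(t)/2))
K_X(t) = log M_X(t) = -log(1 - e^(t)/2) - log(2)
dK/dt = -e^(t)/(e^(t) - 2)
d^2K/dt^2 = 2*e^(t)/(e^(2*t) - 4*e^(t) + 4)
d^3K/dt^3 = (-2*e^(2*t) - 4*e^(t))/(e^(3*t) - 6*e^(2*t) + 12*e^(t) - 8)
d^4K/dt^4 = (2*e^(3*t) + 16*e^(2*t) + 8*e^(t))/(e^(4*t) - 8*e^(3*t) + 24*e^(2*t) - 32*e^(t) + 16)
d^5K/dt^5 = (-2*e^(4*t) - 44*e^(3*t) - 88*e^(2*t) - 16*e^(t))/(e^(5*t) - 10*e^(4*t) + 40*e^(3*t) - 80*e^(2*t) + 80*e^(t) - 32)

κ_5 = d^5K/dt^5 |_{t=0} = 150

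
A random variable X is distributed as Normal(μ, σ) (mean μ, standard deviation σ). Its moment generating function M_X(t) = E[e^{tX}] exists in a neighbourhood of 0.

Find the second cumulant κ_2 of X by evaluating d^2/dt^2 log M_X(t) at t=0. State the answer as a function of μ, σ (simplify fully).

κ_2 = d^2K/dt^2 |_{t=0} = σ^2

M_X(t) = e^(μ*t + σ^2*t^2/2)
K_X(t) = log M_X(t) = μ*t + σ^2*t^2/2
dK/dt = μ + σ^2*t
d^2K/dt^2 = σ^2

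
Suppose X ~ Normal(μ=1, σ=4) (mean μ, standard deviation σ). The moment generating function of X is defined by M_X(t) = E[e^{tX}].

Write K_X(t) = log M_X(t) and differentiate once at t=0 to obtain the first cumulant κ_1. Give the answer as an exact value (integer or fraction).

κ_1 = K′(0) = 1

M_X(t) = e^(8*t^2 + t)
K_X(t) = log M_X(t) = 8*t^2 + t
K′(t) = 16*t + 1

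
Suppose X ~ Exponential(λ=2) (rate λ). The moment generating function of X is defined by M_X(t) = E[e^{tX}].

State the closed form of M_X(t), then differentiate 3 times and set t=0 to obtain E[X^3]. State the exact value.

M_X(t) = 2/(2 - t)
M^(3)(t) = 12/(t^4 - 8*t^3 + 24*t^2 - 32*t + 16)

E[X^3] = M^(3)(0) = 3/4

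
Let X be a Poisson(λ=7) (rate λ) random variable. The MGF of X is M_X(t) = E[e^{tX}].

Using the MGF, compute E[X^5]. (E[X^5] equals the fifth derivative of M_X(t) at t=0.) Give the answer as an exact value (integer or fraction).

M_X(t) = e^(7*e^(t) - 7)
M^(5)(t) = (16807*e^(5*t)*e^(7*e^(t)) + 24010*e^(4*t)*e^(7*e^(t)) + 8575*e^(3*t)*e^(7*e^(t)) + 735*e^(2*t)*e^(7*e^(t)) + 7*e^(t)*e^(7*e^(t)))*e^(-7)

E[X^5] = M^(5)(0) = 50134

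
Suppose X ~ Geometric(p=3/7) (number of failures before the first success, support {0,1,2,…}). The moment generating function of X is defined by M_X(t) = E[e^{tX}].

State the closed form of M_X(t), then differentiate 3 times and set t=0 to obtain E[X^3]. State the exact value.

E[X^3] = M^(3)(0) = 236/9

M_X(t) = 3/(7*(1 - 4*e^(t)/7))
M^(3)(t) = (192*e^(3*t) + 1344*e^(2*t) + 588*e^(t))/(256*e^(4*t) - 1792*e^(3*t) + 4704*e^(2*t) - 5488*e^(t) + 2401)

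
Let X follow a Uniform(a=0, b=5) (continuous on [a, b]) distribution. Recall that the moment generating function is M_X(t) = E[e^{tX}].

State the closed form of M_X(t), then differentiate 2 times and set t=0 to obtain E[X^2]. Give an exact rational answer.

E[X^2] = D^2[M](0) = 25/3

M_X(t) = (e^(5*t) - 1)/(5*t)
D^2[M](t) = (25*t^2*e^(5*t) - 10*t*e^(5*t) + 2*e^(5*t) - 2)/(5*t^3)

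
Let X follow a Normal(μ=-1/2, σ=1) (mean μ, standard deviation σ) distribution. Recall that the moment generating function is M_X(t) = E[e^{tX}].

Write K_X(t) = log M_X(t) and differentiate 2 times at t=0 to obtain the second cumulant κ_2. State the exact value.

κ_2 = d^2K/dt^2 |_{t=0} = 1

M_X(t) = e^(t^2/2 - t/2)
K_X(t) = log M_X(t) = t^2/2 - t/2
dK/dt = t - 1/2
d^2K/dt^2 = 1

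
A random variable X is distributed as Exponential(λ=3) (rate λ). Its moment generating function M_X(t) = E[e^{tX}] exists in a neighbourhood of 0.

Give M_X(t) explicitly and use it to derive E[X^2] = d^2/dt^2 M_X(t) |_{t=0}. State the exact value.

M_X(t) = 3/(3 - t)
M^(2)(t) = -6/(t^3 - 9*t^2 + 27*t - 27)

E[X^2] = M^(2)(0) = 2/9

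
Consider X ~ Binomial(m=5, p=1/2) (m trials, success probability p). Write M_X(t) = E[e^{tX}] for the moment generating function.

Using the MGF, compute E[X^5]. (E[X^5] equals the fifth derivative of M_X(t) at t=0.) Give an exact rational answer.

M_X(t) = (e^(t)/2 + 1/2)^5
M^(5)(t) = 3125*e^(5*t)/32 + 160*e^(4*t) + 1215*e^(3*t)/16 + 10*e^(2*t) + 5*e^(t)/32

E[X^5] = M^(5)(0) = 1375/4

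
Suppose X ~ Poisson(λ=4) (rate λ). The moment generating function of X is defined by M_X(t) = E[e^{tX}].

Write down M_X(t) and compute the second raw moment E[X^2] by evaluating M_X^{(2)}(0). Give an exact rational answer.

M_X(t) = e^(4*e^(t) - 4)
M^(2)(t) = (16*e^(2*t)*e^(4*e^(t)) + 4*e^(t)*e^(4*e^(t)))*e^(-4)

E[X^2] = M^(2)(0) = 20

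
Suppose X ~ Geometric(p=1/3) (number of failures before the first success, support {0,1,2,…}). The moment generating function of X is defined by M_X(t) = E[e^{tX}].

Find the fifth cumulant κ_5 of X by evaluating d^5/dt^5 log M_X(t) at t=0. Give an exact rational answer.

κ_5 = d^5K/dt^5 |_{t=0} = 2190

M_X(t) = 1/(3*(1 - 2*e^(t)/3))
K_X(t) = log M_X(t) = -log(1 - 2*e^(t)/3) - log(3)
dK/dt = -2*e^(t)/(2*e^(t) - 3)
d^2K/dt^2 = 6*e^(t)/(4*e^(2*t) - 12*e^(t) + 9)
d^3K/dt^3 = (-12*e^(2*t) - 18*e^(t))/(8*e^(3*t) - 36*e^(2*t) + 54*e^(t) - 27)
d^4K/dt^4 = (24*e^(3*t) + 144*e^(2*t) + 54*e^(t))/(16*e^(4*t) - 96*e^(3*t) + 216*e^(2*t) - 216*e^(t) + 81)
d^5K/dt^5 = (-48*e^(4*t) - 792*e^(3*t) - 1188*e^(2*t) - 162*e^(t))/(32*e^(5*t) - 240*e^(4*t) + 720*e^(3*t) - 1080*e^(2*t) + 810*e^(t) - 243)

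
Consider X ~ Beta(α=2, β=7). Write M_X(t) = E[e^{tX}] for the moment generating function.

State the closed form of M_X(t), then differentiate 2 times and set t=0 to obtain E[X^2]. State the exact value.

E[X^2] = d^2M/dt^2 |_{t=0} = 1/15

M_X(t) = ₁F₁(2; 9; t)
dM/dt = 2*₁F₁(3; 10; t)/9
d^2M/dt^2 = ₁F₁(4; 11; t)/15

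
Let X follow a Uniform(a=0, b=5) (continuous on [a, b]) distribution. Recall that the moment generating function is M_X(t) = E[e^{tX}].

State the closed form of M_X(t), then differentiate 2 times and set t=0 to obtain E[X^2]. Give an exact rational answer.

M_X(t) = (e^(5*t) - 1)/(5*t)
M′(t) = (5*t*e^(5*t) - e^(5*t) + 1)/(5*t^2)
M′′(t) = (25*t^2*e^(5*t) - 10*t*e^(5*t) + 2*e^(5*t) - 2)/(5*t^3)

E[X^2] = M′′(0) = 25/3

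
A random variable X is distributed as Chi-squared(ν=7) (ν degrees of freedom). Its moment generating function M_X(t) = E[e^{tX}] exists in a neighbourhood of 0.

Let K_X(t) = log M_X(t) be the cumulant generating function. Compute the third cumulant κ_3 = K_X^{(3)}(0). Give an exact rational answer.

M_X(t) = (1 - 2*t)^(-7/2)
K_X(t) = log M_X(t) = -7*log(1 - 2*t)/2
D^3[K](t) = -56/(8*t^3 - 12*t^2 + 6*t - 1)

κ_3 = D^3[K](0) = 56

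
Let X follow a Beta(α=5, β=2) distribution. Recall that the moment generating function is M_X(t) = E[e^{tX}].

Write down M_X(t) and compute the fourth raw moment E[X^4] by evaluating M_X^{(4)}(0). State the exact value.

E[X^4] = D^4[M](0) = 1/3

M_X(t) = ₁F₁(5; 7; t)
D^4[M](t) = ₁F₁(9; 11; t)/3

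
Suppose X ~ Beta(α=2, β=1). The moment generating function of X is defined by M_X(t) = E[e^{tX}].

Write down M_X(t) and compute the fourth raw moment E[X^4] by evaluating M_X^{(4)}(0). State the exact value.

M_X(t) = ₁F₁(2; 3; t)
D^4[M](t) = ₁F₁(6; 7; t)/3

E[X^4] = D^4[M](0) = 1/3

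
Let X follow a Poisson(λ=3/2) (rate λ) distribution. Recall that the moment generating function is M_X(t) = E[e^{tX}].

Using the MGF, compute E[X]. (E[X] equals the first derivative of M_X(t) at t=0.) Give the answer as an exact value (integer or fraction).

M_X(t) = e^(3*e^(t)/2 - 3/2)
D[M](t) = 3*e^(-3/2)*e^(t)*e^(3*e^(t)/2)/2

E[X] = D[M](0) = 3/2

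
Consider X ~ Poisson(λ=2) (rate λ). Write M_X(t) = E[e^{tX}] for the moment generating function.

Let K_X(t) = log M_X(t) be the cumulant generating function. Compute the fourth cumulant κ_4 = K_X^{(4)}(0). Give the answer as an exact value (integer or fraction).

M_X(t) = e^(2*e^(t) - 2)
K_X(t) = log M_X(t) = 2*e^(t) - 2
D^4[K](t) = 2*e^(t)

κ_4 = D^4[K](0) = 2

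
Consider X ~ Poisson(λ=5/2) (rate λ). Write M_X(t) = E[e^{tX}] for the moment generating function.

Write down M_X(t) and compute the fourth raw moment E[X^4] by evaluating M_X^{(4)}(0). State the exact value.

E[X^4] = M′′′′(0) = 2865/16

M_X(t) = e^(5*e^(t)/2 - 5/2)
M′(t) = 5*e^(-5/2)*e^(t)*e^(5*e^(t)/2)/2
M′′(t) = (25*e^(2*t)*e^(5*e^(t)/2) + 10*e^(t)*e^(5*e^(t)/2))*e^(-5/2)/4
M′′′(t) = (125*e^(3*t)*e^(5*e^(t)/2) + 150*e^(2*t)*e^(5*e^(t)/2) + 20*e^(t)*e^(5*e^(t)/2))*e^(-5/2)/8
M′′′′(t) = (625*e^(4*t)*e^(5*e^(t)/2) + 1500*e^(3*t)*e^(5*e^(t)/2) + 700*e^(2*t)*e^(5*e^(t)/2) + 40*e^(t)*e^(5*e^(t)/2))*e^(-5/2)/16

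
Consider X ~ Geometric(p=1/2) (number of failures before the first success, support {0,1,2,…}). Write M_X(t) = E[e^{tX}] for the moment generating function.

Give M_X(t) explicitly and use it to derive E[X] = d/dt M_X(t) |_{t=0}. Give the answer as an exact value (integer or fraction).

M_X(t) = 1/(2*(1 - e^(t)/2))
M′(t) = e^(t)/(e^(2*t) - 4*e^(t) + 4)

E[X] = M′(0) = 1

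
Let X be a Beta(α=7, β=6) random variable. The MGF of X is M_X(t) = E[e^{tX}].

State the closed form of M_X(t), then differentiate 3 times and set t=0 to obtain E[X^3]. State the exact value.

M_X(t) = ₁F₁(7; 13; t)
M^(3)(t) = 12*₁F₁(10; 16; t)/65

E[X^3] = M^(3)(0) = 12/65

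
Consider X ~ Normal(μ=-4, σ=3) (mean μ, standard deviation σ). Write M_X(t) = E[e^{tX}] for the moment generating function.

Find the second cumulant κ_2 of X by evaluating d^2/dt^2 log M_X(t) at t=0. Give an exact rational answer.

κ_2 = K^(2)(0) = 9

M_X(t) = e^(9*t^2/2 - 4*t)
K_X(t) = log M_X(t) = 9*t^2/2 - 4*t
K^(2)(t) = 9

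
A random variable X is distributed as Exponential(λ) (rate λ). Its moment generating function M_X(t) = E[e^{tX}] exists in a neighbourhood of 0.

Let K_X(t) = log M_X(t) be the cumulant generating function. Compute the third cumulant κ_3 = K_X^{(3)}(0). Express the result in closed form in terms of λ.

M_X(t) = λ/(λ - t)
K_X(t) = log M_X(t) = log(λ) - log(λ - t)
D^3[K](t) = -2/(-λ^3 + 3*λ^2*t - 3*λ*t^2 + t^3)

κ_3 = D^3[K](0) = 2/λ^3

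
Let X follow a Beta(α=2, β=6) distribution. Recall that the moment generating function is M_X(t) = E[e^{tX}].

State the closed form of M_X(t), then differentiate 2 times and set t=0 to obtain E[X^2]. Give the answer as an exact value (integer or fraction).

M_X(t) = ₁F₁(2; 8; t)
M′(t) = ₁F₁(3; 9; t)/4
M′′(t) = ₁F₁(4; 10; t)/12

E[X^2] = M′′(0) = 1/12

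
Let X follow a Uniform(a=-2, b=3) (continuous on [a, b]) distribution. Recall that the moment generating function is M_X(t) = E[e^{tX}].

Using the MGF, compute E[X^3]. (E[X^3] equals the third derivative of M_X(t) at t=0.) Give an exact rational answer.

M_X(t) = (e^(3*t) - e^(-2*t))/(5*t)
M′(t) = (3*t*e^(5*t) + 2*t - e^(5*t) + 1)*e^(-2*t)/(5*t^2)
M′′(t) = (9*t^2*e^(5*t) - 4*t^2 - 6*t*e^(5*t) - 4*t + 2*e^(5*t) - 2)*e^(-2*t)/(5*t^3)
M′′′(t) = (27*t^3*e^(5*t) + 8*t^3 - 27*t^2*e^(5*t) + 12*t^2 + 18*t*e^(5*t) + 12*t - 6*e^(5*t) + 6)*e^(-2*t)/(5*t^4)

E[X^3] = M′′′(0) = 13/4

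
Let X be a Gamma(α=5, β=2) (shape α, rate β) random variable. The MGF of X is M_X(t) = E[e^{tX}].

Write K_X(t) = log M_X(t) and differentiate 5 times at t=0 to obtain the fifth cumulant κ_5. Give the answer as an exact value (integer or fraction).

κ_5 = K′′′′′(0) = 15/4

M_X(t) = 32/(2 - t)^5
K_X(t) = log M_X(t) = -5*log(2 - t) + 5*log(2)
K′(t) = -5/(t - 2)
K′′(t) = 5/(t^2 - 4*t + 4)
K′′′(t) = -10/(t^3 - 6*t^2 + 12*t - 8)
K′′′′(t) = 30/(t^4 - 8*t^3 + 24*t^2 - 32*t + 16)
K′′′′′(t) = -120/(t^5 - 10*t^4 + 40*t^3 - 80*t^2 + 80*t - 32)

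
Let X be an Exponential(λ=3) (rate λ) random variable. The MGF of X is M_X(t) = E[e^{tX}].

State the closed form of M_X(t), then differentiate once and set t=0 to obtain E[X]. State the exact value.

M_X(t) = 3/(3 - t)
dM/dt = 3/(t^2 - 6*t + 9)

E[X] = dM/dt |_{t=0} = 1/3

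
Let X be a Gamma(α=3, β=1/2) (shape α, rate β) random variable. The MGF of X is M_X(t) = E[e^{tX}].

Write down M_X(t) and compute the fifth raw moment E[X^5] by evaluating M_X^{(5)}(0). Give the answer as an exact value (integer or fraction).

M_X(t) = 1/(8*(1/2 - t)^3)
D^5[M](t) = 80640/(256*t^8 - 1024*t^7 + 1792*t^6 - 1792*t^5 + 1120*t^4 - 448*t^3 + 112*t^2 - 16*t + 1)

E[X^5] = D^5[M](0) = 80640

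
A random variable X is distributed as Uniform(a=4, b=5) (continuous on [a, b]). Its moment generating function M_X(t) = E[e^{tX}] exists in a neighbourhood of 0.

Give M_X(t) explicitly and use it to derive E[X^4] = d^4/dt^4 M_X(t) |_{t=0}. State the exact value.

E[X^4] = d^4M/dt^4 |_{t=0} = 2101/5

M_X(t) = (e^(5*t) - e^(4*t))/t
dM/dt = (5*t*e^(5*t) - 4*t*e^(4*t) - e^(5*t) + e^(4*t))/t^2
d^2M/dt^2 = (25*t^2*e^(5*t) - 16*t^2*e^(4*t) - 10*t*e^(5*t) + 8*t*e^(4*t) + 2*e^(5*t) - 2*e^(4*t))/t^3
d^3M/dt^3 = (125*t^3*e^(5*t) - 64*t^3*e^(4*t) - 75*t^2*e^(5*t) + 48*t^2*e^(4*t) + 30*t*e^(5*t) - 24*t*e^(4*t) - 6*e^(5*t) + 6*e^(4*t))/t^4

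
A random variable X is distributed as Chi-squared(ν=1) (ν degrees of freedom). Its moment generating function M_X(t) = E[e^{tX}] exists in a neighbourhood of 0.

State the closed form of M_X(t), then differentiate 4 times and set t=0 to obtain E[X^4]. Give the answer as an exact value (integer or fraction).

M_X(t) = 1/√(1 - 2*t)
M′(t) = -1/(2*t*√(1 - 2*t) - √(1 - 2*t))
M′′(t) = 3/(4*t^2*√(1 - 2*t) - 4*t*√(1 - 2*t) + √(1 - 2*t))
M′′′(t) = -15/(8*t^3*√(1 - 2*t) - 12*t^2*√(1 - 2*t) + 6*t*√(1 - 2*t) - √(1 - 2*t))
M′′′′(t) = 105/(16*t^4*√(1 - 2*t) - 32*t^3*√(1 - 2*t) + 24*t^2*√(1 - 2*t) - 8*t*√(1 - 2*t) + √(1 - 2*t))

E[X^4] = M′′′′(0) = 105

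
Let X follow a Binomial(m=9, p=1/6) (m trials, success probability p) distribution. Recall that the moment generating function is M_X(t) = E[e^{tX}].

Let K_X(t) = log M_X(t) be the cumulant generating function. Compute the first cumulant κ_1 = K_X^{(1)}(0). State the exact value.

M_X(t) = (e^(t)/6 + 5/6)^9
K_X(t) = log M_X(t) = 9*log(e^(t)/6 + 5/6)
K′(t) = 9*e^(t)/(e^(t) + 5)

κ_1 = K′(0) = 3/2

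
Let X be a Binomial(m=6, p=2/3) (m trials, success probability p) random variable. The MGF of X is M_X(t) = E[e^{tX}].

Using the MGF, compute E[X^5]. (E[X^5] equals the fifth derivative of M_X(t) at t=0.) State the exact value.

M_X(t) = (2*e^(t)/3 + 1/3)^6
M′(t) = 128*e^(6*t)/243 + 320*e^(5*t)/243 + 320*e^(4*t)/243 + 160*e^(3*t)/243 + 40*e^(2*t)/243 + 4*e^(t)/243
M′′(t) = 256*e^(6*t)/81 + 1600*e^(5*t)/243 + 1280*e^(4*t)/243 + 160*e^(3*t)/81 + 80*e^(2*t)/243 + 4*e^(t)/243
M′′′(t) = 512*e^(6*t)/27 + 8000*e^(5*t)/243 + 5120*e^(4*t)/243 + 160*e^(3*t)/27 + 160*e^(2*t)/243 + 4*e^(t)/243
M′′′′(t) = 1024*e^(6*t)/9 + 40000*e^(5*t)/243 + 20480*e^(4*t)/243 + 160*e^(3*t)/9 + 320*e^(2*t)/243 + 4*e^(t)/243
M′′′′′(t) = 2048*e^(6*t)/3 + 200000*e^(5*t)/243 + 81920*e^(4*t)/243 + 160*e^(3*t)/3 + 640*e^(2*t)/243 + 4*e^(t)/243

E[X^5] = M′′′′′(0) = 51268/27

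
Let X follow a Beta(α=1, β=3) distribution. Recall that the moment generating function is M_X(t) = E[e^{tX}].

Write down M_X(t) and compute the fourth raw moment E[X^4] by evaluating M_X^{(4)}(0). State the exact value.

M_X(t) = ₁F₁(1; 4; t)
M′(t) = ₁F₁(2; 5; t)/4
M′′(t) = ₁F₁(3; 6; t)/10
M′′′(t) = ₁F₁(4; 7; t)/20
M′′′′(t) = ₁F₁(5; 8; t)/35

E[X^4] = M′′′′(0) = 1/35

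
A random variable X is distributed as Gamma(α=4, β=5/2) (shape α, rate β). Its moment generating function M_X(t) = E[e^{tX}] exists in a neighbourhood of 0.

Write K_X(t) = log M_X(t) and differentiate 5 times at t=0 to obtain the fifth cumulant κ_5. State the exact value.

κ_5 = K^(5)(0) = 3072/3125

M_X(t) = 625/(16*(5/2 - t)^4)
K_X(t) = log M_X(t) = -4*log(5/2 - t) - 4*log(2) + 4*log(5)
K^(5)(t) = -3072/(32*t^5 - 400*t^4 + 2000*t^3 - 5000*t^2 + 6250*t - 3125)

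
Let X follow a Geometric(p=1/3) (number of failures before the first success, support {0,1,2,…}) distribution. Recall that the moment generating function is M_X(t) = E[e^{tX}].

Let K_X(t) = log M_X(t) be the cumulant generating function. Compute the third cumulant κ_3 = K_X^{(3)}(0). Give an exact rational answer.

M_X(t) = 1/(3*(1 - 2*e^(t)/3))
K_X(t) = log M_X(t) = -log(1 - 2*e^(t)/3) - log(3)
D^3[K](t) = (-12*e^(2*t) - 18*e^(t))/(8*e^(3*t) - 36*e^(2*t) + 54*e^(t) - 27)

κ_3 = D^3[K](0) = 30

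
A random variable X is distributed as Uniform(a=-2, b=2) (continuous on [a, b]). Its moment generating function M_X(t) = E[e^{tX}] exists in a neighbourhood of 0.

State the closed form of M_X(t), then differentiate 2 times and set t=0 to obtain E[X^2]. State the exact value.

E[X^2] = M^(2)(0) = 4/3

M_X(t) = (e^(2*t) - e^(-2*t))/(4*t)
M^(2)(t) = (2*t^2*e^(4*t) - 2*t^2 - 2*t*e^(4*t) - 2*t + e^(4*t) - 1)*e^(-2*t)/(2*t^3)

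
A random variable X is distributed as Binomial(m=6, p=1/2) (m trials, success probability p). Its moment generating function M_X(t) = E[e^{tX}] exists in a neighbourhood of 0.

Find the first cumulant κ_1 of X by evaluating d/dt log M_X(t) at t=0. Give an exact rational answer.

M_X(t) = (e^(t)/2 + 1/2)^6
K_X(t) = log M_X(t) = 6*log(e^(t)/2 + 1/2)
dK/dt = 6*e^(t)/(e^(t) + 1)

κ_1 = dK/dt |_{t=0} = 3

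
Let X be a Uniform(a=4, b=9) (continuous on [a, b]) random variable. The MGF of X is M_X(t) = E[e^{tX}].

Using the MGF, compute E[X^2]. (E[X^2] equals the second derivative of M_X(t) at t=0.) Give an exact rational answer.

E[X^2] = M′′(0) = 133/3

M_X(t) = (e^(9*t) - e^(4*t))/(5*t)
M′(t) = (9*t*e^(9*t) - 4*t*e^(4*t) - e^(9*t) + e^(4*t))/(5*t^2)
M′′(t) = (81*t^2*e^(9*t) - 16*t^2*e^(4*t) - 18*t*e^(9*t) + 8*t*e^(4*t) + 2*e^(9*t) - 2*e^(4*t))/(5*t^3)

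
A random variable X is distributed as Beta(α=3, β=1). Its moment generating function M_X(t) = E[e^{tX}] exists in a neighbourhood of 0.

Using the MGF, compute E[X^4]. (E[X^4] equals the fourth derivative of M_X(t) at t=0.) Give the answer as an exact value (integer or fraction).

E[X^4] = M^(4)(0) = 3/7

M_X(t) = ₁F₁(3; 4; t)
M^(4)(t) = 3*₁F₁(7; 8; t)/7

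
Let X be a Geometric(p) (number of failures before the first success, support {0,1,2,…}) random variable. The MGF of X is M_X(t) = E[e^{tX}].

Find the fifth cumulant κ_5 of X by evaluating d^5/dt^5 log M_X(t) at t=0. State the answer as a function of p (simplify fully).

M_X(t) = p/(-(1 - p)*e^(t) + 1)
K_X(t) = log M_X(t) = log(p) - log(-(1 - p)*e^(t) + 1)
K′(t) = (-p*e^(t) + e^(t))/(p*e^(t) - e^(t) + 1)
K′′(t) = (-p*e^(t) + e^(t))/(p^2*e^(2*t) - 2*p*e^(2*t) + 2*p*e^(t) + e^(2*t) - 2*e^(t) + 1)

κ_5 = K′′′′′(0) = (p^4 - 15*p^3 + 50*p^2 - 60*p + 24)/p^5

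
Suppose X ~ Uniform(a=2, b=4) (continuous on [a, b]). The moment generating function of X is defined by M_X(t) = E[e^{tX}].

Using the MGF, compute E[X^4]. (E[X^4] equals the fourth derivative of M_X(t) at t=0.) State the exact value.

E[X^4] = d^4M/dt^4 |_{t=0} = 496/5

M_X(t) = (e^(4*t) - e^(2*t))/(2*t)
dM/dt = (4*t*e^(4*t) - 2*t*e^(2*t) - e^(4*t) + e^(2*t))/(2*t^2)
d^2M/dt^2 = (8*t^2*e^(4*t) - 2*t^2*e^(2*t) - 4*t*e^(4*t) + 2*t*e^(2*t) + e^(4*t) - e^(2*t))/t^3
d^3M/dt^3 = (32*t^3*e^(4*t) - 4*t^3*e^(2*t) - 24*t^2*e^(4*t) + 6*t^2*e^(2*t) + 12*t*e^(4*t) - 6*t*e^(2*t) - 3*e^(4*t) + 3*e^(2*t))/t^4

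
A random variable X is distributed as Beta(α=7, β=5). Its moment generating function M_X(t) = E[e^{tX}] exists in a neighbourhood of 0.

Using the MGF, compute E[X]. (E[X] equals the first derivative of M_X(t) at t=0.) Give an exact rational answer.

M_X(t) = ₁F₁(7; 12; t)
D[M](t) = 7*₁F₁(8; 13; t)/12

E[X] = D[M](0) = 7/12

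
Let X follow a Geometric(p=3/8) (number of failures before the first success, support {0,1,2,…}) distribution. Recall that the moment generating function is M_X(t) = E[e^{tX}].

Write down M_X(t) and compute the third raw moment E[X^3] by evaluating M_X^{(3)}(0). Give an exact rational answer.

M_X(t) = 3/(8*(1 - 5*e^(t)/8))
D^3[M](t) = (375*e^(3*t) + 2400*e^(2*t) + 960*e^(t))/(625*e^(4*t) - 4000*e^(3*t) + 9600*e^(2*t) - 10240*e^(t) + 4096)

E[X^3] = D^3[M](0) = 415/9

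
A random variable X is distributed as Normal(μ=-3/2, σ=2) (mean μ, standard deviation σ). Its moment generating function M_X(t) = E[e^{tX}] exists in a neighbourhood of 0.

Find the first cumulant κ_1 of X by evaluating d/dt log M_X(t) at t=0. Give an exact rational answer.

κ_1 = dK/dt |_{t=0} = -3/2

M_X(t) = e^(2*t^2 - 3*t/2)
K_X(t) = log M_X(t) = 2*t^2 - 3*t/2
dK/dt = 4*t - 3/2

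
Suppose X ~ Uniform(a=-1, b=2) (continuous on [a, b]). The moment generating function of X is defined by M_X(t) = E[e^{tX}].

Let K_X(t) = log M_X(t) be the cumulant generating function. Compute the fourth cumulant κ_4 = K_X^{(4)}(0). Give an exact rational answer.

M_X(t) = (e^(2*t) - e^(-t))/(3*t)
K_X(t) = log M_X(t) = -log(t) + log(e^(2*t) - e^(-t)) - log(3)

κ_4 = K^(4)(0) = -27/40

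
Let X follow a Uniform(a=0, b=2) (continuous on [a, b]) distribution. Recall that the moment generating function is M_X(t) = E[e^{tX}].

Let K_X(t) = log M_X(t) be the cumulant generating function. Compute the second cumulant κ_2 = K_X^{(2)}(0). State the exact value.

M_X(t) = (e^(2*t) - 1)/(2*t)
K_X(t) = log M_X(t) = -log(t) + log(e^(2*t) - 1) - log(2)
dK/dt = (2*t*e^(2*t) - e^(2*t) + 1)/(t*e^(2*t) - t)
d^2K/dt^2 = (-4*t^2*e^(2*t) + e^(4*t) - 2*e^(2*t) + 1)/(t^2*e^(4*t) - 2*t^2*e^(2*t) + t^2)

κ_2 = d^2K/dt^2 |_{t=0} = 1/3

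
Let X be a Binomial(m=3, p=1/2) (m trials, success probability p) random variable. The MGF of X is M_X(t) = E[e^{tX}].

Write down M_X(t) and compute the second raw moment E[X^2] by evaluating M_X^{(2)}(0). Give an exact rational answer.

M_X(t) = (e^(t)/2 + 1/2)^3
M′(t) = 3*e^(3*t)/8 + 3*e^(2*t)/4 + 3*e^(t)/8
M′′(t) = 9*e^(3*t)/8 + 3*e^(2*t)/2 + 3*e^(t)/8

E[X^2] = M′′(0) = 3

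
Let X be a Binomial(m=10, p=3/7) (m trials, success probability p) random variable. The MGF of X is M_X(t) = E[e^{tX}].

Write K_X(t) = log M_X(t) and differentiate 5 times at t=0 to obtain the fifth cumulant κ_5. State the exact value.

κ_5 = K^(5)(0) = -11400/16807

M_X(t) = (3*e^(t)/7 + 4/7)^10
K_X(t) = log M_X(t) = 10*log(3*e^(t)/7 + 4/7)
K^(5)(t) = (-3240*e^(4*t) + 47520*e^(3*t) - 63360*e^(2*t) + 7680*e^(t))/(243*e^(5*t) + 1620*e^(4*t) + 4320*e^(3*t) + 5760*e^(2*t) + 3840*e^(t) + 1024)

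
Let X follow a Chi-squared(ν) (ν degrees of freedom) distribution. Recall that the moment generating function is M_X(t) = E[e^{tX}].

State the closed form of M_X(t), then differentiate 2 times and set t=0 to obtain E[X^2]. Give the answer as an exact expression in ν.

M_X(t) = (1 - 2*t)^(-ν/2)
D^2[M](t) = (ν^2 + 2*ν)/(4*t^2*(1 - 2*t)^(ν/2) - 4*t*(1 - 2*t)^(ν/2) + (1 - 2*t)^(ν/2))

E[X^2] = D^2[M](0) = ν*(ν + 2)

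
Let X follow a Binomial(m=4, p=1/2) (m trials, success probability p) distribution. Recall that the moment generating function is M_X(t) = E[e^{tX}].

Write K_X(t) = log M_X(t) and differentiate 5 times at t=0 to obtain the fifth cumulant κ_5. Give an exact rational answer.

M_X(t) = (e^(t)/2 + 1/2)^4
K_X(t) = log M_X(t) = 4*log(e^(t)/2 + 1/2)
K^(5)(t) = (-4*e^(4*t) + 44*e^(3*t) - 44*e^(2*t) + 4*e^(t))/(e^(5*t) + 5*e^(4*t) + 10*e^(3*t) + 10*e^(2*t) + 5*e^(t) + 1)

κ_5 = K^(5)(0) = 0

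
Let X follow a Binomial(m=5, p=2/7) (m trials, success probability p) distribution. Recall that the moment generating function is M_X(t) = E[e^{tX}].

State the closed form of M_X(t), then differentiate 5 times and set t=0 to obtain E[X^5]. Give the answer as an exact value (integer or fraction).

M_X(t) = (2*e^(t)/7 + 5/7)^5
M′(t) = 160*e^(5*t)/16807 + 1600*e^(4*t)/16807 + 6000*e^(3*t)/16807 + 10000*e^(2*t)/16807 + 6250*e^(t)/16807
M′′(t) = 800*e^(5*t)/16807 + 6400*e^(4*t)/16807 + 18000*e^(3*t)/16807 + 20000*e^(2*t)/16807 + 6250*e^(t)/16807
M′′′(t) = 4000*e^(5*t)/16807 + 25600*e^(4*t)/16807 + 54000*e^(3*t)/16807 + 40000*e^(2*t)/16807 + 6250*e^(t)/16807
M′′′′(t) = 20000*e^(5*t)/16807 + 102400*e^(4*t)/16807 + 162000*e^(3*t)/16807 + 80000*e^(2*t)/16807 + 6250*e^(t)/16807
M′′′′′(t) = 100000*e^(5*t)/16807 + 409600*e^(4*t)/16807 + 486000*e^(3*t)/16807 + 160000*e^(2*t)/16807 + 6250*e^(t)/16807

E[X^5] = M′′′′′(0) = 1161850/16807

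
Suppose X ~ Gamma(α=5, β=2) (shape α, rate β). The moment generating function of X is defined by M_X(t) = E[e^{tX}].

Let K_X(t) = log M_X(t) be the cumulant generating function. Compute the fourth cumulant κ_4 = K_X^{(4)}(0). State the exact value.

M_X(t) = 32/(2 - t)^5
K_X(t) = log M_X(t) = -5*log(2 - t) + 5*log(2)
D^4[K](t) = 30/(t^4 - 8*t^3 + 24*t^2 - 32*t + 16)

κ_4 = D^4[K](0) = 15/8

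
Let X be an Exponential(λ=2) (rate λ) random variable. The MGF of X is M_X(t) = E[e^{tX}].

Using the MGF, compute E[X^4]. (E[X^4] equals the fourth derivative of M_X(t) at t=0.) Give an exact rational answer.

E[X^4] = M′′′′(0) = 3/2

M_X(t) = 2/(2 - t)
M′(t) = 2/(t^2 - 4*t + 4)
M′′(t) = -4/(t^3 - 6*t^2 + 12*t - 8)
M′′′(t) = 12/(t^4 - 8*t^3 + 24*t^2 - 32*t + 16)
M′′′′(t) = -48/(t^5 - 10*t^4 + 40*t^3 - 80*t^2 + 80*t - 32)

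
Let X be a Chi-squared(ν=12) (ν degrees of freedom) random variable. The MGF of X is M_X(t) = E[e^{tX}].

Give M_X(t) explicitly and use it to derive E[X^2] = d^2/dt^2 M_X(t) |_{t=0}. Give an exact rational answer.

E[X^2] = M′′(0) = 168

M_X(t) = (1 - 2*t)^(-6)
M′(t) = -12/(128*t^7 - 448*t^6 + 672*t^5 - 560*t^4 + 280*t^3 - 84*t^2 + 14*t - 1)
M′′(t) = 168/(256*t^8 - 1024*t^7 + 1792*t^6 - 1792*t^5 + 1120*t^4 - 448*t^3 + 112*t^2 - 16*t + 1)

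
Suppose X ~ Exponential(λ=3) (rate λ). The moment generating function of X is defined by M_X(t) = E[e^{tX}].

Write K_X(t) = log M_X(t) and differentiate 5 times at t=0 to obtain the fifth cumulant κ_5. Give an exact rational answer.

κ_5 = K′′′′′(0) = 8/81

M_X(t) = 3/(3 - t)
K_X(t) = log M_X(t) = -log(3 - t) + log(3)
K′(t) = -1/(t - 3)
K′′(t) = 1/(t^2 - 6*t + 9)
K′′′(t) = -2/(t^3 - 9*t^2 + 27*t - 27)
K′′′′(t) = 6/(t^4 - 12*t^3 + 54*t^2 - 108*t + 81)
K′′′′′(t) = -24/(t^5 - 15*t^4 + 90*t^3 - 270*t^2 + 405*t - 243)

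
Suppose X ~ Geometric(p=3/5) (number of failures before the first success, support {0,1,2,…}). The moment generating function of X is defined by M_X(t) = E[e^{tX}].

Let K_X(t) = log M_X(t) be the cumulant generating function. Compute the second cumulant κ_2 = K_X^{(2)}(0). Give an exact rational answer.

κ_2 = K′′(0) = 10/9

M_X(t) = 3/(5*(1 - 2*e^(t)/5))
K_X(t) = log M_X(t) = -log(1 - 2*e^(t)/5) - log(5) + log(3)
K′(t) = -2*e^(t)/(2*e^(t) - 5)
K′′(t) = 10*e^(t)/(4*e^(2*t) - 20*e^(t) + 25)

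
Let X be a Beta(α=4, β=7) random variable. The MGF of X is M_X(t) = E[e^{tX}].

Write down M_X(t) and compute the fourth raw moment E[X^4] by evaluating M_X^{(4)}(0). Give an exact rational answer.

E[X^4] = D^4[M](0) = 5/143

M_X(t) = ₁F₁(4; 11; t)
D^4[M](t) = 5*₁F₁(8; 15; t)/143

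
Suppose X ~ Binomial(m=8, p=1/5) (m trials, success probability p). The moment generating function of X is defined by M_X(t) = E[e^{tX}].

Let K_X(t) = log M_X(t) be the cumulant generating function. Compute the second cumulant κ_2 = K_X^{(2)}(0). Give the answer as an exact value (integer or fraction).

κ_2 = K^(2)(0) = 32/25

M_X(t) = (e^(t)/5 + 4/5)^8
K_X(t) = log M_X(t) = 8*log(e^(t)/5 + 4/5)
K^(2)(t) = 32*e^(t)/(e^(2*t) + 8*e^(t) + 16)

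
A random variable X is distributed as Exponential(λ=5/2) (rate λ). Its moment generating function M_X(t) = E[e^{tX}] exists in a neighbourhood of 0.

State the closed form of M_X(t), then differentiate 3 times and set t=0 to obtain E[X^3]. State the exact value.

E[X^3] = d^3M/dt^3 |_{t=0} = 48/125

M_X(t) = 5/(2*(5/2 - t))
dM/dt = 10/(4*t^2 - 20*t + 25)
d^2M/dt^2 = -40/(8*t^3 - 60*t^2 + 150*t - 125)
d^3M/dt^3 = 240/(16*t^4 - 160*t^3 + 600*t^2 - 1000*t + 625)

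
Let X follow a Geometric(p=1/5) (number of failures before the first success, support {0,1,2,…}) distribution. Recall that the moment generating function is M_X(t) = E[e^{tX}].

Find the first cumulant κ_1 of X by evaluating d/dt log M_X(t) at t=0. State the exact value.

M_X(t) = 1/(5*(1 - 4*e^(t)/5))
K_X(t) = log M_X(t) = -log(1 - 4*e^(t)/5) - log(5)
dK/dt = -4*e^(t)/(4*e^(t) - 5)

κ_1 = dK/dt |_{t=0} = 4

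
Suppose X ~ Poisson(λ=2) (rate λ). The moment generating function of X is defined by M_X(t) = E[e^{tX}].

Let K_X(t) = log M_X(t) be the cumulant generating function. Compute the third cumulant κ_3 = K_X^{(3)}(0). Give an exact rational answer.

M_X(t) = e^(2*e^(t) - 2)
K_X(t) = log M_X(t) = 2*e^(t) - 2
K′(t) = 2*e^(t)
K′′(t) = 2*e^(t)
K′′′(t) = 2*e^(t)

κ_3 = K′′′(0) = 2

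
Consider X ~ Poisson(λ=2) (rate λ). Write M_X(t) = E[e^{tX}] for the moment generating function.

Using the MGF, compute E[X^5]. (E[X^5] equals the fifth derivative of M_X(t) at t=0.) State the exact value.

E[X^5] = D^5[M](0) = 454

M_X(t) = e^(2*e^(t) - 2)
D^5[M](t) = (32*e^(5*t)*e^(2*e^(t)) + 160*e^(4*t)*e^(2*e^(t)) + 200*e^(3*t)*e^(2*e^(t)) + 60*e^(2*t)*e^(2*e^(t)) + 2*e^(t)*e^(2*e^(t)))*e^(-2)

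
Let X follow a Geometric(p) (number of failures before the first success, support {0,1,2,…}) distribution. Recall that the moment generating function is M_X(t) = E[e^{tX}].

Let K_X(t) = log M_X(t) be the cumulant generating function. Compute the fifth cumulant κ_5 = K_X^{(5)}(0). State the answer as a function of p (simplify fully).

κ_5 = K^(5)(0) = (p^4 - 15*p^3 + 50*p^2 - 60*p + 24)/p^5

M_X(t) = p/(-(1 - p)*e^(t) + 1)
K_X(t) = log M_X(t) = log(p) - log(-(1 - p)*e^(t) + 1)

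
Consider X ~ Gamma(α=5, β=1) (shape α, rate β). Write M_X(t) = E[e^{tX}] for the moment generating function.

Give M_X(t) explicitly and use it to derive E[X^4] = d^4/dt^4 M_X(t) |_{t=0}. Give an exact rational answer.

M_X(t) = (1 - t)^(-5)
M′(t) = 5/(t^6 - 6*t^5 + 15*t^4 - 20*t^3 + 15*t^2 - 6*t + 1)
M′′(t) = -30/(t^7 - 7*t^6 + 21*t^5 - 35*t^4 + 35*t^3 - 21*t^2 + 7*t - 1)
M′′′(t) = 210/(t^8 - 8*t^7 + 28*t^6 - 56*t^5 + 70*t^4 - 56*t^3 + 28*t^2 - 8*t + 1)
M′′′′(t) = -1680/(t^9 - 9*t^8 + 36*t^7 - 84*t^6 + 126*t^5 - 126*t^4 + 84*t^3 - 36*t^2 + 9*t - 1)

E[X^4] = M′′′′(0) = 1680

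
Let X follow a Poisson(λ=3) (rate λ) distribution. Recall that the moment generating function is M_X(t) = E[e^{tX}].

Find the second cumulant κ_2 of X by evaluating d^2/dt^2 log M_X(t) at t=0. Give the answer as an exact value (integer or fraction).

κ_2 = K′′(0) = 3

M_X(t) = e^(3*e^(t) - 3)
K_X(t) = log M_X(t) = 3*e^(t) - 3
K′(t) = 3*e^(t)
K′′(t) = 3*e^(t)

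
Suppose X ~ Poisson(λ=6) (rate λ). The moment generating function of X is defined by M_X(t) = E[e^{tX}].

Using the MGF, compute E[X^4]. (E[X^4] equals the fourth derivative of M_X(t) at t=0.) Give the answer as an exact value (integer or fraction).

E[X^4] = M′′′′(0) = 2850

M_X(t) = e^(6*e^(t) - 6)
M′(t) = 6*e^(-6)*e^(t)*e^(6*e^(t))
M′′(t) = (36*e^(2*t)*e^(6*e^(t)) + 6*e^(t)*e^(6*e^(t)))*e^(-6)
M′′′(t) = (216*e^(3*t)*e^(6*e^(t)) + 108*e^(2*t)*e^(6*e^(t)) + 6*e^(t)*e^(6*e^(t)))*e^(-6)
M′′′′(t) = (1296*e^(4*t)*e^(6*e^(t)) + 1296*e^(3*t)*e^(6*e^(t)) + 252*e^(2*t)*e^(6*e^(t)) + 6*e^(t)*e^(6*e^(t)))*e^(-6)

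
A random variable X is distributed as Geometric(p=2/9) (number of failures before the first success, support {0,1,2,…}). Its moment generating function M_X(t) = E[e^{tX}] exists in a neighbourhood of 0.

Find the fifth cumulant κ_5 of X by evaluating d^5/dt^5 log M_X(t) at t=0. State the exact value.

κ_5 = D^5[K](0) = 23940

M_X(t) = 2/(9*(1 - 7*e^(t)/9))
K_X(t) = log M_X(t) = -log(1 - 7*e^(t)/9) - 2*log(3) + log(2)
D^5[K](t) = (-21609*e^(4*t) - 305613*e^(3*t) - 392931*e^(2*t) - 45927*e^(t))/(16807*e^(5*t) - 108045*e^(4*t) + 277830*e^(3*t) - 357210*e^(2*t) + 229635*e^(t) - 59049)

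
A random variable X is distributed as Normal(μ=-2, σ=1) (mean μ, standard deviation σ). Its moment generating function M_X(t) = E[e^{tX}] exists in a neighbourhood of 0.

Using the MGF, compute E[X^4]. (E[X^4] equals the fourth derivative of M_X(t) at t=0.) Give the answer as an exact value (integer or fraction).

E[X^4] = D^4[M](0) = 43

M_X(t) = e^(t^2/2 - 2*t)
D^4[M](t) = (t^4*e^(t^2/2) - 8*t^3*e^(t^2/2) + 30*t^2*e^(t^2/2) - 56*t*e^(t^2/2) + 43*e^(t^2/2))*e^(-2*t)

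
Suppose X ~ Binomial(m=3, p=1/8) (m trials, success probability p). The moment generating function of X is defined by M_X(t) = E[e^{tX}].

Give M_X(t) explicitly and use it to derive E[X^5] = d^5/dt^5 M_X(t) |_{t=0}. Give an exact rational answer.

E[X^5] = d^5M/dt^5 |_{t=0} = 531/256

M_X(t) = (e^(t)/8 + 7/8)^3
dM/dt = 3*e^(3*t)/512 + 21*e^(2*t)/256 + 147*e^(t)/512
d^2M/dt^2 = 9*e^(3*t)/512 + 21*e^(2*t)/128 + 147*e^(t)/512
d^3M/dt^3 = 27*e^(3*t)/512 + 21*e^(2*t)/64 + 147*e^(t)/512
d^4M/dt^4 = 81*e^(3*t)/512 + 21*e^(2*t)/32 + 147*e^(t)/512
d^5M/dt^5 = 243*e^(3*t)/512 + 21*e^(2*t)/16 + 147*e^(t)/512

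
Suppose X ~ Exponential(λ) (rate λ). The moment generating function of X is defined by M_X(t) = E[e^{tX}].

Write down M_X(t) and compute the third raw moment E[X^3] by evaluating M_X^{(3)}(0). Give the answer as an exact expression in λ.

E[X^3] = D^3[M](0) = 6/λ^3

M_X(t) = λ/(λ - t)
D^3[M](t) = 6*λ/(λ^4 - 4*λ^3*t + 6*λ^2*t^2 - 4*λ*t^3 + t^4)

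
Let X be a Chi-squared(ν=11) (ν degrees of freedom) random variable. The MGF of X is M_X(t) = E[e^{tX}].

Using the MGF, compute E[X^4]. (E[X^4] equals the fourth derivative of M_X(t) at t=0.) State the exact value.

M_X(t) = (1 - 2*t)^(-11/2)
M′(t) = 11/(64*t^6*√(1 - 2*t) - 192*t^5*√(1 - 2*t) + 240*t^4*√(1 - 2*t) - 160*t^3*√(1 - 2*t) + 60*t^2*√(1 - 2*t) - 12*t*√(1 - 2*t) + √(1 - 2*t))
M′′(t) = -143/(128*t^7*√(1 - 2*t) - 448*t^6*√(1 - 2*t) + 672*t^5*√(1 - 2*t) - 560*t^4*√(1 - 2*t) + 280*t^3*√(1 - 2*t) - 84*t^2*√(1 - 2*t) + 14*t*√(1 - 2*t) - √(1 - 2*t))

E[X^4] = M′′′′(0) = 36465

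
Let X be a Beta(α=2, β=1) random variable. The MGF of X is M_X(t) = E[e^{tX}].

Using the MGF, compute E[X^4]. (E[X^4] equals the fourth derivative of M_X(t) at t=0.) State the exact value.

M_X(t) = ₁F₁(2; 3; t)
D^4[M](t) = ₁F₁(6; 7; t)/3

E[X^4] = D^4[M](0) = 1/3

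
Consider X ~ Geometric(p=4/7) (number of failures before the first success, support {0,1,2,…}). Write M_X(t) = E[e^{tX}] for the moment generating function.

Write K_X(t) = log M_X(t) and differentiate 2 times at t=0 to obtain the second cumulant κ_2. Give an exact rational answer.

κ_2 = K^(2)(0) = 21/16

M_X(t) = 4/(7*(1 - 3*e^(t)/7))
K_X(t) = log M_X(t) = -log(1 - 3*e^(t)/7) - log(7) + 2*log(2)
K^(2)(t) = 21*e^(t)/(9*e^(2*t) - 42*e^(t) + 49)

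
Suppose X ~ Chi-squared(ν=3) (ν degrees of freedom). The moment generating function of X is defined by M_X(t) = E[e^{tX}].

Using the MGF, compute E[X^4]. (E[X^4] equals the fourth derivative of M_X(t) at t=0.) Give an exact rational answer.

M_X(t) = (1 - 2*t)^(-3/2)
M^(4)(t) = -945/(32*t^5*√(1 - 2*t) - 80*t^4*√(1 - 2*t) + 80*t^3*√(1 - 2*t) - 40*t^2*√(1 - 2*t) + 10*t*√(1 - 2*t) - √(1 - 2*t))

E[X^4] = M^(4)(0) = 945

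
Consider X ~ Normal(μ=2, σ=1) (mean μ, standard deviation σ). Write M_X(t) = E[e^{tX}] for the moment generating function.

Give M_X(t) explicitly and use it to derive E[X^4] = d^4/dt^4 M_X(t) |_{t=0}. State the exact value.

E[X^4] = d^4M/dt^4 |_{t=0} = 43

M_X(t) = e^(t^2/2 + 2*t)
dM/dt = t*e^(2*t)*e^(t^2/2) + 2*e^(2*t)*e^(t^2/2)
d^2M/dt^2 = t^2*e^(2*t)*e^(t^2/2) + 4*t*e^(2*t)*e^(t^2/2) + 5*e^(2*t)*e^(t^2/2)
d^3M/dt^3 = t^3*e^(2*t)*e^(t^2/2) + 6*t^2*e^(2*t)*e^(t^2/2) + 15*t*e^(2*t)*e^(t^2/2) + 14*e^(2*t)*e^(t^2/2)
d^4M/dt^4 = t^4*e^(2*t)*e^(t^2/2) + 8*t^3*e^(2*t)*e^(t^2/2) + 30*t^2*e^(2*t)*e^(t^2/2) + 56*t*e^(2*t)*e^(t^2/2) + 43*e^(2*t)*e^(t^2/2)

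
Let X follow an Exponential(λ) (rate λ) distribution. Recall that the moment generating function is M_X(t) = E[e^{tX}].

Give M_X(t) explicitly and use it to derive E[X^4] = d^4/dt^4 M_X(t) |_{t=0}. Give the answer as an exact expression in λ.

E[X^4] = M′′′′(0) = 24/λ^4

M_X(t) = λ/(λ - t)
M′(t) = λ/(λ^2 - 2*λ*t + t^2)
M′′(t) = -2*λ/(-λ^3 + 3*λ^2*t - 3*λ*t^2 + t^3)
M′′′(t) = 6*λ/(λ^4 - 4*λ^3*t + 6*λ^2*t^2 - 4*λ*t^3 + t^4)
M′′′′(t) = -24*λ/(-λ^5 + 5*λ^4*t - 10*λ^3*t^2 + 10*λ^2*t^3 - 5*λ*t^4 + t^5)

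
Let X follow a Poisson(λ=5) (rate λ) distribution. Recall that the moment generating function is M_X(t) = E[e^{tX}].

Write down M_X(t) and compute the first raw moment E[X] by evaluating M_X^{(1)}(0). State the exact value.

E[X] = M^(1)(0) = 5

M_X(t) = e^(5*e^(t) - 5)
M^(1)(t) = 5*e^(-5)*e^(t)*e^(5*e^(t))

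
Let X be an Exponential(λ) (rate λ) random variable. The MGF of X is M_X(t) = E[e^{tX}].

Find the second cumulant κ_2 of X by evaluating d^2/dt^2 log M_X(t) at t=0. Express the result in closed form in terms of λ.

M_X(t) = λ/(λ - t)
K_X(t) = log M_X(t) = log(λ) - log(λ - t)
K′(t) = -1/(-λ + t)
K′′(t) = 1/(λ^2 - 2*λ*t + t^2)

κ_2 = K′′(0) = λ^(-2)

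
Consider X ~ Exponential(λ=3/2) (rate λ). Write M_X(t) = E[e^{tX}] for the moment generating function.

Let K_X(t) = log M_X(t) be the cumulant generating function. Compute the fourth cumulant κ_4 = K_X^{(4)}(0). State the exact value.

κ_4 = K′′′′(0) = 32/27

M_X(t) = 3/(2*(3/2 - t))
K_X(t) = log M_X(t) = -log(3/2 - t) - log(2) + log(3)
K′(t) = -2/(2*t - 3)
K′′(t) = 4/(4*t^2 - 12*t + 9)
K′′′(t) = -16/(8*t^3 - 36*t^2 + 54*t - 27)
K′′′′(t) = 96/(16*t^4 - 96*t^3 + 216*t^2 - 216*t + 81)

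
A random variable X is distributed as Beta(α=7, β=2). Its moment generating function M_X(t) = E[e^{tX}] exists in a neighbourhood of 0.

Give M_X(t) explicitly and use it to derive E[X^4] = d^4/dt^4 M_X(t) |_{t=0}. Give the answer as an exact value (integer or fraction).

E[X^4] = M^(4)(0) = 14/33

M_X(t) = ₁F₁(7; 9; t)
M^(4)(t) = 14*₁F₁(11; 13; t)/33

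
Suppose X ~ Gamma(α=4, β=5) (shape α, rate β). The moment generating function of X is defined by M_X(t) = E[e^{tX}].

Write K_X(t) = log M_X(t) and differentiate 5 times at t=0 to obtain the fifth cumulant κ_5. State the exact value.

κ_5 = d^5K/dt^5 |_{t=0} = 96/3125

M_X(t) = 625/(5 - t)^4
K_X(t) = log M_X(t) = -4*log(5 - t) + 4*log(5)
dK/dt = -4/(t - 5)
d^2K/dt^2 = 4/(t^2 - 10*t + 25)
d^3K/dt^3 = -8/(t^3 - 15*t^2 + 75*t - 125)
d^4K/dt^4 = 24/(t^4 - 20*t^3 + 150*t^2 - 500*t + 625)
d^5K/dt^5 = -96/(t^5 - 25*t^4 + 250*t^3 - 1250*t^2 + 3125*t - 3125)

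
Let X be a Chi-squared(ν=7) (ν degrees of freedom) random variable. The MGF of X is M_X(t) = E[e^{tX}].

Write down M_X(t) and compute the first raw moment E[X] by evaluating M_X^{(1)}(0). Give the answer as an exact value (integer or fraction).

E[X] = D[M](0) = 7

M_X(t) = (1 - 2*t)^(-7/2)
D[M](t) = 7/(16*t^4*√(1 - 2*t) - 32*t^3*√(1 - 2*t) + 24*t^2*√(1 - 2*t) - 8*t*√(1 - 2*t) + √(1 - 2*t))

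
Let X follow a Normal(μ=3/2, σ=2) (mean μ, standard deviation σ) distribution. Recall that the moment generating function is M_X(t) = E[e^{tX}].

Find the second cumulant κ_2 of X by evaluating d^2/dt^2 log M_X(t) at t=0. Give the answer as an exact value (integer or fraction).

M_X(t) = e^(2*t^2 + 3*t/2)
K_X(t) = log M_X(t) = 2*t^2 + 3*t/2
K′(t) = 4*t + 3/2
K′′(t) = 4

κ_2 = K′′(0) = 4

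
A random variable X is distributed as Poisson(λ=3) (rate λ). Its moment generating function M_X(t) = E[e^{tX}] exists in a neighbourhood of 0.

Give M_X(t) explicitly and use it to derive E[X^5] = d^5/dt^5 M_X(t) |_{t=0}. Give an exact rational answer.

M_X(t) = e^(3*e^(t) - 3)
D^5[M](t) = (243*e^(5*t)*e^(3*e^(t)) + 810*e^(4*t)*e^(3*e^(t)) + 675*e^(3*t)*e^(3*e^(t)) + 135*e^(2*t)*e^(3*e^(t)) + 3*e^(t)*e^(3*e^(t)))*e^(-3)

E[X^5] = D^5[M](0) = 1866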